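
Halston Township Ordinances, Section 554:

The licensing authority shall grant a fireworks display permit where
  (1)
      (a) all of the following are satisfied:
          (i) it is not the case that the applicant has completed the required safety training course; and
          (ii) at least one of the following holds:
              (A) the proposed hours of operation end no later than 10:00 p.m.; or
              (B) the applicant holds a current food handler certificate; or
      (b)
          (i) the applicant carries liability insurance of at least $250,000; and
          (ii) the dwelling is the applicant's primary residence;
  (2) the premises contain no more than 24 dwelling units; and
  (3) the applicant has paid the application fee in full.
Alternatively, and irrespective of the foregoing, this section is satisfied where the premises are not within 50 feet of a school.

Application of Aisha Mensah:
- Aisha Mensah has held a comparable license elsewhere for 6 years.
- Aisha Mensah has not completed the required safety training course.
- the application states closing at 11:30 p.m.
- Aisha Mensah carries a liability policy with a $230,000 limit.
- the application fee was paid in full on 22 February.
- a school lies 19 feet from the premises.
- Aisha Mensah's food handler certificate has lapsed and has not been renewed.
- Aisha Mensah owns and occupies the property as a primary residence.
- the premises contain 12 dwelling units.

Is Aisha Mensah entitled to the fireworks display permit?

(i) not (safety training) — satisfied.
(A) closes by 10 p.m. — fails.
(B) food handler cert. — not met.
So (ii) is not satisfied (F OR F).
(a): T AND F → false.
(i) insurance ≥ $250,000 — not satisfied.
(ii) primary residence — holds.
So (b) is not satisfied (F AND T).
(1): F OR F → false.
(2) ≤ 24 units — satisfied.
(3) fee paid — satisfied.
Overall = F AND T AND T = false.
Exception (≥50 ft from school) — not satisfied.
Result: main false OR exception false → false.

No — denied.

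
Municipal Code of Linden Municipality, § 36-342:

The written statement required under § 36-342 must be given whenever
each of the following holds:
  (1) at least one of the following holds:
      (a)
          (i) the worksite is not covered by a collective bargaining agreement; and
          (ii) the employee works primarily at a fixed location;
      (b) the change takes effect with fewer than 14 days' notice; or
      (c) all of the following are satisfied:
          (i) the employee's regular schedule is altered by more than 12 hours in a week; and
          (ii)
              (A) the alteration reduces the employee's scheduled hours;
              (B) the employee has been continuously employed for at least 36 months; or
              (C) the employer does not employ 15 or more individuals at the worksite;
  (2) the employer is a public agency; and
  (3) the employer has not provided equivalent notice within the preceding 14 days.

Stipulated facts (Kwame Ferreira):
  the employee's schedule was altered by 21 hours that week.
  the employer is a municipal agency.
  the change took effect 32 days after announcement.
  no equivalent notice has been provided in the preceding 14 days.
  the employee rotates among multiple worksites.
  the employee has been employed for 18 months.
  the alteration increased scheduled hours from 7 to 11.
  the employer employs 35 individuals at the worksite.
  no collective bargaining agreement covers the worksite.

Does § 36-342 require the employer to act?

No — not required.

(i) no CBA — holds.
(ii) fixed location — fails.
(a) = T AND F = false.
(b) < 14 days' notice — not satisfied.
(i) schedule shift > 12h — met.
(A) hours reduced — fails.
(B) tenure ≥ 36 mo. — not satisfied.
(C) not (≥ 15 at site) — not met.
(ii): F OR F OR F → false.
(c): T AND F → false.
So (1) is not satisfied (F OR F OR F).
(2) public agency — satisfied.
(3) no recent notice — met.
Overall: F AND T AND T → false.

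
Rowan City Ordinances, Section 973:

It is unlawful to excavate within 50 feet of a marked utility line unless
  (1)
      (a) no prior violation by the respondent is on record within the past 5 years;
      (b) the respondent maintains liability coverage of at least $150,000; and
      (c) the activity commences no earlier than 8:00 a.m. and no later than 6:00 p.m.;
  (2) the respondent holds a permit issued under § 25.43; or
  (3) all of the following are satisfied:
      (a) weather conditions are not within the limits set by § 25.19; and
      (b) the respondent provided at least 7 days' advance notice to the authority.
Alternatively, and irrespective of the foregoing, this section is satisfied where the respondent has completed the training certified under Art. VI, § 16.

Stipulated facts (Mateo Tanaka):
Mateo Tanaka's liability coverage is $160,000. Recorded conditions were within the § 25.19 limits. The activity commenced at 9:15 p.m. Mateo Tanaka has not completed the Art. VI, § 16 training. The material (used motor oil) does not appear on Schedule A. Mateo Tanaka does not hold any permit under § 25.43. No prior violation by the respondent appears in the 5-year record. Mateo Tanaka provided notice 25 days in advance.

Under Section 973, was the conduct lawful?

(a) no prior violation — holds.
(b) coverage ≥ $150,000 — met.
(c) start within hours — not satisfied.
(1) = T AND T AND F = false.
(2) holds permit — fails.
(a) not (weather ok) — fails.
(b) ≥7 days' notice — met.
So (3) is not satisfied (F AND T).
Overall: F OR F OR F → false.
Exception (training certified) — not satisfied.
Result: main false OR exception false → false.

No — unlawful.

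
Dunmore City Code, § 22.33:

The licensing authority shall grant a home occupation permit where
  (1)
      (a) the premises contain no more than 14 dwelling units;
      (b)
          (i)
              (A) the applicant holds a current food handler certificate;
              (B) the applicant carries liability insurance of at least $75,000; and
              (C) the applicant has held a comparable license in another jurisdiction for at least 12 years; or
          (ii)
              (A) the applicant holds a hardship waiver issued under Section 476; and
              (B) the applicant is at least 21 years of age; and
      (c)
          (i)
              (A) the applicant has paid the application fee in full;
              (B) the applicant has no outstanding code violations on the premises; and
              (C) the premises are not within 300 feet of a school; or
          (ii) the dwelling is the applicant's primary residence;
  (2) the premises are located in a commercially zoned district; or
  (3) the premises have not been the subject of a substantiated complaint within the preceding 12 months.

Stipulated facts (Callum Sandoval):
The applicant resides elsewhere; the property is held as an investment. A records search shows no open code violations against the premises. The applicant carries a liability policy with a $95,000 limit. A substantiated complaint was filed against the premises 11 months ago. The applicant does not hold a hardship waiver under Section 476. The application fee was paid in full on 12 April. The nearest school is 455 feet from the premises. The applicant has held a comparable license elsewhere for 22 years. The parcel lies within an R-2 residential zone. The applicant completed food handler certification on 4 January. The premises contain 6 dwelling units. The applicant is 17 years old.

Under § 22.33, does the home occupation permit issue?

Yes — granted.

(a) ≤ 14 units — met.
(A) food handler cert. — satisfied.
(B) insurance ≥ $75,000 — met.
(C) prior license ≥ 12 yr — met.
(i) = T AND T AND T = true.
(A) hardship waiver — not satisfied.
(B) age ≥ 21 — not met.
(ii) = F AND F = false.
So (b) is satisfied (T OR F).
(A) fee paid — holds.
(B) no code violations — holds.
(C) ≥300 ft from school — satisfied.
So (i) is satisfied (T AND T AND T).
(ii) primary residence — not met.
So (c) is satisfied (T OR F).
So (1) is satisfied (T AND T AND T).
(2) commercially zoned — fails.
(3) no complaint in 12 mo. — fails.
Overall: T OR F OR F → true.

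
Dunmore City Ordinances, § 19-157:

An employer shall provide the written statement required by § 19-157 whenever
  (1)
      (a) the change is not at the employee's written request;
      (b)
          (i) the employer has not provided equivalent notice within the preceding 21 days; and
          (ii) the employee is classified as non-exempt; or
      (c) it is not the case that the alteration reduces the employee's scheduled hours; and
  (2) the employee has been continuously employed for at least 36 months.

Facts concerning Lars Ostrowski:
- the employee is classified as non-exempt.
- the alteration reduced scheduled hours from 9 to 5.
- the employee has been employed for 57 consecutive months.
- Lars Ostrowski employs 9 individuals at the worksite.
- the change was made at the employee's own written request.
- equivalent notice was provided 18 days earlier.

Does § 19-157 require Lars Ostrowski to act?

(a) not employee-requested — fails.
(i) no recent notice — not met.
(ii) non-exempt — met.
So (b) is not satisfied (F AND T).
(c) not (hours reduced) — not met.
So (1) is not satisfied (F OR F OR F).
(2) tenure ≥ 36 mo. — satisfied.
Overall = F AND T = false.

No — not required.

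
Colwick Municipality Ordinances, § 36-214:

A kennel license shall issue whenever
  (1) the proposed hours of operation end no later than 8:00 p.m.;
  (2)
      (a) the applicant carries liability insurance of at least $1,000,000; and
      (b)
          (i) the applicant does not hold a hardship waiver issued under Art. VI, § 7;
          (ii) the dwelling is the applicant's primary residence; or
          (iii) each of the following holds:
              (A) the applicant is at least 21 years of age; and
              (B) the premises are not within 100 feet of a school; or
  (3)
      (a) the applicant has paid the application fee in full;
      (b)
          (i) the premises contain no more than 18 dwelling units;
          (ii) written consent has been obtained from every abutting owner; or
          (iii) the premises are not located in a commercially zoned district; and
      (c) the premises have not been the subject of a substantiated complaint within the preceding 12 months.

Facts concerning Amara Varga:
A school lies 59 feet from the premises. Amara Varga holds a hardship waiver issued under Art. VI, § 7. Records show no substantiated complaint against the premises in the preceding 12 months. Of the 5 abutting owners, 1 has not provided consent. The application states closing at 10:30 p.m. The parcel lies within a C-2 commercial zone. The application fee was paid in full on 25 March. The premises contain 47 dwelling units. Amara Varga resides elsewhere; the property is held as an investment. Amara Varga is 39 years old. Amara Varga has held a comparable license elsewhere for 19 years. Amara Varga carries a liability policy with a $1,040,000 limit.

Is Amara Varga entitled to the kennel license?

(1) closes by 8 p.m. — not met.
(a) insurance ≥ $1,000,000 — holds.
(i) not (hardship waiver) — not met.
(ii) primary residence — fails.
(A) age ≥ 21 — satisfied.
(B) ≥100 ft from school — not met.
So (iii) is not satisfied (T AND F).
So (b) is not satisfied (F OR F OR F).
So (2) is not satisfied (T AND F).
(a) fee paid — met.
(i) ≤ 18 units — not satisfied.
(ii) all abutters consent — not satisfied.
(iii) not (commercially zoned) — not met.
(b): F OR F OR F → false.
(c) no complaint in 12 mo. — met.
So (3) is not satisfied (T AND F AND T).
Overall: F OR F OR F → false.

No — denied.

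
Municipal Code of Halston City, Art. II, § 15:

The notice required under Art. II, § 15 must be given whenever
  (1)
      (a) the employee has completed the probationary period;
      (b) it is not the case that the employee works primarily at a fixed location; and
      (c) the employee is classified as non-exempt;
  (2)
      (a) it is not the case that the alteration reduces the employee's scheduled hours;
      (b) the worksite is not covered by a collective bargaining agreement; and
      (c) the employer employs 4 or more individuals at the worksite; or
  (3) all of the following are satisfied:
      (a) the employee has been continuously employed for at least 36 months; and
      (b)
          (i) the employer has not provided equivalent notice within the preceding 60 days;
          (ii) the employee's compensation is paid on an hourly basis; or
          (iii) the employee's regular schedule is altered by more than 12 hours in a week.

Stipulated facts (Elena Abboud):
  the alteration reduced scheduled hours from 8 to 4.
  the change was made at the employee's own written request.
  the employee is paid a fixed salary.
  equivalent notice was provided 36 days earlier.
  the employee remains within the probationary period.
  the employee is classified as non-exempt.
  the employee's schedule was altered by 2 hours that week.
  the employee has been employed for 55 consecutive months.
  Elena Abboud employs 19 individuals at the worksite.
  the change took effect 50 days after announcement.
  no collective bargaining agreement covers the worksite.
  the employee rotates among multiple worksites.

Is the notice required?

(a) past probation — not met.
(b) not (fixed location) — met.
(c) non-exempt — satisfied.
So (1) is not satisfied (F AND T AND T).
(a) not (hours reduced) — not met.
(b) no CBA — met.
(c) ≥ 4 at site — holds.
(2) = F AND T AND T = false.
(a) tenure ≥ 36 mo. — holds.
(i) no recent notice — not satisfied.
(ii) hourly-paid — fails.
(iii) schedule shift > 12h — not satisfied.
(b) = F OR F OR F = false.
(3) = T AND F = false.
So Overall is not satisfied (F OR F OR F).

No — not required.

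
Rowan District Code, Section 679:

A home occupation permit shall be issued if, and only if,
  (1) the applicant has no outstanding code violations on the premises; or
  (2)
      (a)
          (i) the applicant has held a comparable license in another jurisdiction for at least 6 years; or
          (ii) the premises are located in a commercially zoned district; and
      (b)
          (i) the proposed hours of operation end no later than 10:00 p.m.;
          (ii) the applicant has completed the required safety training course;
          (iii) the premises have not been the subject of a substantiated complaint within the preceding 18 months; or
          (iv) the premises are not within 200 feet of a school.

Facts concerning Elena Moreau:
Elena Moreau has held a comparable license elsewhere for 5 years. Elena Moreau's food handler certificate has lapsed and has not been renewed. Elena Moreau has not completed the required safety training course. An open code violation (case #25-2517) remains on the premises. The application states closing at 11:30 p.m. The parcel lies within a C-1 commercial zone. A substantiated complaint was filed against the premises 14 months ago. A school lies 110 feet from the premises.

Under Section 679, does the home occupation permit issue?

(1) no code violations — not met.
(i) prior license ≥ 6 yr — not satisfied.
(ii) commercially zoned — satisfied.
So (a) is satisfied (F OR T).
(i) closes by 10 p.m. — not satisfied.
(ii) safety training — not met.
(iii) no complaint in 18 mo. — fails.
(iv) ≥200 ft from school — not satisfied.
(b) = F OR F OR F OR F = false.
(2) = T AND F = false.
Overall = F OR F = false.

No — denied.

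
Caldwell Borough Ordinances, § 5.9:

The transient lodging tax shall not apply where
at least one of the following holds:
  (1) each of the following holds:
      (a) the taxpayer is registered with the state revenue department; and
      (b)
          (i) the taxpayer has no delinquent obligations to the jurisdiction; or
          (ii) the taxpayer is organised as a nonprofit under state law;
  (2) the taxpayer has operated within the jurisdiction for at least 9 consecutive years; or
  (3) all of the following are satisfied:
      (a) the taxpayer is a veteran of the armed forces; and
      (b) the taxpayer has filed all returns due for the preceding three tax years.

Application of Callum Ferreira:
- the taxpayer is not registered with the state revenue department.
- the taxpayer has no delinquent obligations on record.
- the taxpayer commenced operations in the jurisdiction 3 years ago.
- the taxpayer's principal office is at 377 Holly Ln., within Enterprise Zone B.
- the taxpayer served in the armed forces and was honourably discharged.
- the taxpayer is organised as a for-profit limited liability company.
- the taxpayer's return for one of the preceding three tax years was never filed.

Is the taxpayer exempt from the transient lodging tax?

(a) state-registered — not satisfied.
(i) no delinquency — holds.
(ii) nonprofit — not satisfied.
(b): T OR F → true.
So (1) is not satisfied (F AND T).
(2) ≥ 9 yrs in jurisdiction — not met.
(a) veteran — met.
(b) returns current — not satisfied.
(3) = T AND F = false.
So Overall is not satisfied (F OR F OR F).

No — not exempt.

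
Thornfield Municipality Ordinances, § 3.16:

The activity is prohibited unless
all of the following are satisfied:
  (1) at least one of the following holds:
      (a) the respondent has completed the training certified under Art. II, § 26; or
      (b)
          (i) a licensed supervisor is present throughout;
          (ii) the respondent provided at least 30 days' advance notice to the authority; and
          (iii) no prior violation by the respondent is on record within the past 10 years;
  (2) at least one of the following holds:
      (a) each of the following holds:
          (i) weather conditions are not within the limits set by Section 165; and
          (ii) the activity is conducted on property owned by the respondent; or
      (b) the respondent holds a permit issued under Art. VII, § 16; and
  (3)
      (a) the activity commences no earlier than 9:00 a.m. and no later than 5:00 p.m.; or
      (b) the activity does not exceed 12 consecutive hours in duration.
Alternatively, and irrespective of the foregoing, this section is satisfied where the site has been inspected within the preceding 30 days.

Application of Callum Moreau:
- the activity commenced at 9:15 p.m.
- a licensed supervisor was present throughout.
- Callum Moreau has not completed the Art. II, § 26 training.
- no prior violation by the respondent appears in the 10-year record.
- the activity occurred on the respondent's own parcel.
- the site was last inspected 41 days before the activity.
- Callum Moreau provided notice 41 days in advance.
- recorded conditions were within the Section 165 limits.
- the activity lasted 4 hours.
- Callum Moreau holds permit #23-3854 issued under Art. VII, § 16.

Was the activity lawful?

(a) training certified — not satisfied.
(i) supervisor present — met.
(ii) ≥30 days' notice — satisfied.
(iii) no prior violation — met.
So (b) is satisfied (T AND T AND T).
(1): F OR T → true.
(i) not (weather ok) — fails.
(ii) own property — met.
(a): F AND T → false.
(b) holds permit — satisfied.
So (2) is satisfied (F OR T).
(a) start within hours — not met.
(b) ≤ 12 hrs duration — holds.
(3): F OR T → true.
Overall: T AND T AND T → true.
Exception (site inspected) — not satisfied.
Result: main true OR exception false → true.

Yes — lawful.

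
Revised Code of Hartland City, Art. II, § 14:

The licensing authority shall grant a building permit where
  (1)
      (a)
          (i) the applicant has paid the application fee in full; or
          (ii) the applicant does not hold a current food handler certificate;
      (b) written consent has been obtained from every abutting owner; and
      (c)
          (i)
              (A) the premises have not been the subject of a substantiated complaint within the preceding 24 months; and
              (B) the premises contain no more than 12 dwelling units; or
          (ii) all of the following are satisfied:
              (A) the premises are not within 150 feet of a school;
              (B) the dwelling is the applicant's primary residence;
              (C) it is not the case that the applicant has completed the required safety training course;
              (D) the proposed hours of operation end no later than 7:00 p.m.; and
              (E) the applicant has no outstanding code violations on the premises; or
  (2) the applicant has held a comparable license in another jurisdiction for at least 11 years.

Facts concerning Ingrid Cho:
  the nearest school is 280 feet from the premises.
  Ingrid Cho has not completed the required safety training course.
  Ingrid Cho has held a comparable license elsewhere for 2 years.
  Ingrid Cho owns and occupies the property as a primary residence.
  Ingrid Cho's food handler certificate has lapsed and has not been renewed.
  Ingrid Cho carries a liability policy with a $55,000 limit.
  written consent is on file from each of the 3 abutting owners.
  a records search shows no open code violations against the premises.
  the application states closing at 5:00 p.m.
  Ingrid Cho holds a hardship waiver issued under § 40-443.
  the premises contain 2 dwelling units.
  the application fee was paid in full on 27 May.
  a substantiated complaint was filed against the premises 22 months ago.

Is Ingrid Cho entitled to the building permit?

(i) fee paid — met.
(ii) not (food handler cert.) — holds.
(a) = T OR T = true.
(b) all abutters consent — holds.
(A) no complaint in 24 mo. — not met.
(B) ≤ 12 units — satisfied.
(i) = F AND T = false.
(A) ≥150 ft from school — holds.
(B) primary residence — met.
(C) not (safety training) — satisfied.
(D) closes by 7 p.m. — holds.
(E) no code violations — holds.
(ii): T AND T AND T AND T AND T → true.
(c) = F OR T = true.
So (1) is satisfied (T AND T AND T).
(2) prior license ≥ 11 yr — not met.
So Overall is satisfied (T OR F).

Yes — granted.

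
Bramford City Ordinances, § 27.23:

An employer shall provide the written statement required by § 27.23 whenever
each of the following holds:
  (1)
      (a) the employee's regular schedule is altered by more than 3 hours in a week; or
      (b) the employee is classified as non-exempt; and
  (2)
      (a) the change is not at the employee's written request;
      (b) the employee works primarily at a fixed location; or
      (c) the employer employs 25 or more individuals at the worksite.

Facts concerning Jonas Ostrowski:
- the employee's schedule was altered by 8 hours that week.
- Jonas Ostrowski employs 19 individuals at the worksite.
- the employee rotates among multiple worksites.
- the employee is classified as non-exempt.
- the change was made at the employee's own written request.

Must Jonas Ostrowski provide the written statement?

(a) schedule shift > 3h — met.
(b) non-exempt — satisfied.
(1): T OR T → true.
(a) not employee-requested — not met.
(b) fixed location — not met.
(c) ≥ 25 at site — fails.
(2): F OR F OR F → false.
So Overall is not satisfied (T AND F).

No — not required.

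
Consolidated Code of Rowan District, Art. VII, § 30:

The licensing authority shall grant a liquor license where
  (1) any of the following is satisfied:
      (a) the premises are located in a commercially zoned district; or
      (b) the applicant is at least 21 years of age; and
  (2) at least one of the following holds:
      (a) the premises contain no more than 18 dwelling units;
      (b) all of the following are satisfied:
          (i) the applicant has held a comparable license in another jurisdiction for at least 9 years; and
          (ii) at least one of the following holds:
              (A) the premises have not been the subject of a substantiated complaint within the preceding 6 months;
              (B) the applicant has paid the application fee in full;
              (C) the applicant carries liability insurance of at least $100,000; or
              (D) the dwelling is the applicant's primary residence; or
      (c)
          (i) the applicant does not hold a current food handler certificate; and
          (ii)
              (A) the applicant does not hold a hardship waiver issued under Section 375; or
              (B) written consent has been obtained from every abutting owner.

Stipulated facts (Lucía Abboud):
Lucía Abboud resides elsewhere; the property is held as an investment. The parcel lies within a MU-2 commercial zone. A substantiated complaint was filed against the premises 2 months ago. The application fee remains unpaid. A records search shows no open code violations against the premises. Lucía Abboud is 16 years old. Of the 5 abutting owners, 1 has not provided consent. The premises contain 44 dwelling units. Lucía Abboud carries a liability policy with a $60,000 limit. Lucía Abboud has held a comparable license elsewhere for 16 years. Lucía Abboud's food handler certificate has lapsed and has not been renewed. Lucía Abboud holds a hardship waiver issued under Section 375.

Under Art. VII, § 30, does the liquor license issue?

No — denied.

(a) commercially zoned — satisfied.
(b) age ≥ 21 — not satisfied.
(1): T OR F → true.
(a) ≤ 18 units — not met.
(i) prior license ≥ 9 yr — holds.
(A) no complaint in 6 mo. — fails.
(B) fee paid — fails.
(C) insurance ≥ $100,000 — not met.
(D) primary residence — not satisfied.
(ii): F OR F OR F OR F → false.
(b): T AND F → false.
(i) not (food handler cert.) — holds.
(A) not (hardship waiver) — not satisfied.
(B) all abutters consent — not satisfied.
(ii) = F OR F = false.
(c): T AND F → false.
So (2) is not satisfied (F OR F OR F).
So Overall is not satisfied (T AND F).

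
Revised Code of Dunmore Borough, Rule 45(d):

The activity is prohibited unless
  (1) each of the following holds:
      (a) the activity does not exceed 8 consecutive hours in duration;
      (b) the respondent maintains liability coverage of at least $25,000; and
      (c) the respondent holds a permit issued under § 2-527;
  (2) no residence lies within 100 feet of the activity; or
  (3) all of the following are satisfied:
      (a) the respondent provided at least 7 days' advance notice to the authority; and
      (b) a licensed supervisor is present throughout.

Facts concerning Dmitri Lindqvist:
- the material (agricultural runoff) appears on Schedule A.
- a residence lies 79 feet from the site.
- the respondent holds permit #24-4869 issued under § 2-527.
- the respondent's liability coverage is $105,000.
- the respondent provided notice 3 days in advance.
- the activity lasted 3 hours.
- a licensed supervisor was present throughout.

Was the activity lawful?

Yes — lawful.

(a) ≤ 8 hrs duration — holds.
(b) coverage ≥ $25,000 — met.
(c) holds permit — met.
So (1) is satisfied (T AND T AND T).
(2) no residence in 100 ft — not met.
(a) ≥7 days' notice — not satisfied.
(b) supervisor present — met.
So (3) is not satisfied (F AND T).
Overall: T OR F OR F → true.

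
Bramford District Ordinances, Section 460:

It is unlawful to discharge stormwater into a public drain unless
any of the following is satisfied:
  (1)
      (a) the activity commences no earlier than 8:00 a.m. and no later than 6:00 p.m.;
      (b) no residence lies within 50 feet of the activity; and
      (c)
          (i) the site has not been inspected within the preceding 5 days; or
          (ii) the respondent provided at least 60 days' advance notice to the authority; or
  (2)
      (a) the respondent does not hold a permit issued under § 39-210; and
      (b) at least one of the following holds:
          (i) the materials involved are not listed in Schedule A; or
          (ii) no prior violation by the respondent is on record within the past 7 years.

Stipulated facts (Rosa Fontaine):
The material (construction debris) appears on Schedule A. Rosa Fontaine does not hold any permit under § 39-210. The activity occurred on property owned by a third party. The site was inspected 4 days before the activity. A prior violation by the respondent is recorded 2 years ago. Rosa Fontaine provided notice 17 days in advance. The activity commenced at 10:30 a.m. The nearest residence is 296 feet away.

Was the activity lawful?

(a) start within hours — satisfied.
(b) no residence in 50 ft — holds.
(i) not (site inspected) — not satisfied.
(ii) ≥60 days' notice — not met.
(c): F OR F → false.
(1) = T AND T AND F = false.
(a) not (holds permit) — met.
(i) not (Schedule A material) — not met.
(ii) no prior violation — fails.
So (b) is not satisfied (F OR F).
So (2) is not satisfied (T AND F).
So Overall is not satisfied (F OR F).

No — unlawful.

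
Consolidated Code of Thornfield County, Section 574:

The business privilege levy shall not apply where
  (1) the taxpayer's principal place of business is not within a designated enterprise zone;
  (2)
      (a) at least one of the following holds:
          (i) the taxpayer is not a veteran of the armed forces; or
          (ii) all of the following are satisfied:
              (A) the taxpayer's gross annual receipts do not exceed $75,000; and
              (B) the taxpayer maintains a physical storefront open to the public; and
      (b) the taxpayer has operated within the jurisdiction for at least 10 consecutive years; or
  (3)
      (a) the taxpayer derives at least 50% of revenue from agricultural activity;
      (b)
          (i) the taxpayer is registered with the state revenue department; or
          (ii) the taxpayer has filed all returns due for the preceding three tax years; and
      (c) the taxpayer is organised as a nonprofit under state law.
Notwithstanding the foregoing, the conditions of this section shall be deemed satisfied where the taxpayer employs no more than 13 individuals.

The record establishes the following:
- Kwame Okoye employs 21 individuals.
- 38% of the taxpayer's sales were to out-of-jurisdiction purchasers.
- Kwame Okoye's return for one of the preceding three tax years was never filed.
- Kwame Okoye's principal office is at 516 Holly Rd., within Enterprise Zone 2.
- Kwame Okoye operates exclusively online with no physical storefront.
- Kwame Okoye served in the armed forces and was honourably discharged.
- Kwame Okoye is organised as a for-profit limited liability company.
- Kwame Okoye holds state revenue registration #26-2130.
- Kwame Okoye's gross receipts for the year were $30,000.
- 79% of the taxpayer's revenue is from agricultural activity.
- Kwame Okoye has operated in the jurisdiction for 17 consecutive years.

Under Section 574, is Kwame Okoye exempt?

(1) not (in enterprise zone) — not satisfied.
(i) not (veteran) — not met.
(A) receipts ≤ $75,000 — holds.
(B) has storefront — fails.
(ii): T AND F → false.
(a): F OR F → false.
(b) ≥ 10 yrs in jurisdiction — met.
So (2) is not satisfied (F AND T).
(a) ≥50% agricultural — met.
(i) state-registered — met.
(ii) returns current — fails.
(b) = T OR F = true.
(c) nonprofit — not satisfied.
So (3) is not satisfied (T AND T AND F).
Overall = F OR F OR F = false.
Exception (≤ 13 employees) — not satisfied.
Result: main false OR exception false → false.

No — not exempt.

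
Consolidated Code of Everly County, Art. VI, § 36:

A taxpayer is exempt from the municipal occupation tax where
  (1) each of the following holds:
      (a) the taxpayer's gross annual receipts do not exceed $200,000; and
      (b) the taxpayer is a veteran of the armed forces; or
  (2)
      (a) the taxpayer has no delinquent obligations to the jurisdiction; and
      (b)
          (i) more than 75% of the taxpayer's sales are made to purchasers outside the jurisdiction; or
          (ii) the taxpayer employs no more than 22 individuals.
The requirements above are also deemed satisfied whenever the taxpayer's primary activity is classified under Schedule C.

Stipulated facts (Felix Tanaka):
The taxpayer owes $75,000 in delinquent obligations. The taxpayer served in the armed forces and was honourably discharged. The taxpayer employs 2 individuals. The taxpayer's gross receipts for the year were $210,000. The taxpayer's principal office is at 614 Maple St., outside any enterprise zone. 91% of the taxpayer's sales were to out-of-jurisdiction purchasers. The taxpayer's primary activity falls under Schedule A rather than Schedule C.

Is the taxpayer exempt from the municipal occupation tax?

No — not exempt.

(a) receipts ≤ $200,000 — fails.
(b) veteran — satisfied.
So (1) is not satisfied (F AND T).
(a) no delinquency — not satisfied.
(i) >75% out-of-jur. sales — holds.
(ii) ≤ 22 employees — satisfied.
So (b) is satisfied (T OR T).
(2) = F AND T = false.
So Overall is not satisfied (F OR F).
Exception (Schedule C activity) — not satisfied.
Result: main false OR exception false → false.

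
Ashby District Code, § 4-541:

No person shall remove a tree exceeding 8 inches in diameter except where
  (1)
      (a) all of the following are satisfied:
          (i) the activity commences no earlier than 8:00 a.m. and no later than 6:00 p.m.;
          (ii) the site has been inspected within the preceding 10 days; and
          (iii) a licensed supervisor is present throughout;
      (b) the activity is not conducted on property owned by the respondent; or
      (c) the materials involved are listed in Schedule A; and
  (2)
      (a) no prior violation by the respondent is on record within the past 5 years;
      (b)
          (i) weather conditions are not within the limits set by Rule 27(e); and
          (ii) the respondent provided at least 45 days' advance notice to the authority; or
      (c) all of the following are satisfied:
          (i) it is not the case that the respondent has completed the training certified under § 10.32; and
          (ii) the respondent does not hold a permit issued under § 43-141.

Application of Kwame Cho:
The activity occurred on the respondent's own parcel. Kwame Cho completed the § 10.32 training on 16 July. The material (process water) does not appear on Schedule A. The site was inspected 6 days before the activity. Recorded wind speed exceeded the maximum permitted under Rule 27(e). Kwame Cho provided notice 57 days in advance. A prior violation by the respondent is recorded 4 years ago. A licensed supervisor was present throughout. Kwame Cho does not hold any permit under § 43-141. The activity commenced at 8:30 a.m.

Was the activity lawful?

(i) start within hours — met.
(ii) site inspected — satisfied.
(iii) supervisor present — met.
(a): T AND T AND T → true.
(b) not (own property) — fails.
(c) Schedule A material — fails.
(1): T OR F OR F → true.
(a) no prior violation — fails.
(i) not (weather ok) — holds.
(ii) ≥45 days' notice — holds.
(b): T AND T → true.
(i) not (training certified) — fails.
(ii) not (holds permit) — met.
(c): F AND T → false.
So (2) is satisfied (F OR T OR F).
Overall: T AND T → true.

Yes — lawful.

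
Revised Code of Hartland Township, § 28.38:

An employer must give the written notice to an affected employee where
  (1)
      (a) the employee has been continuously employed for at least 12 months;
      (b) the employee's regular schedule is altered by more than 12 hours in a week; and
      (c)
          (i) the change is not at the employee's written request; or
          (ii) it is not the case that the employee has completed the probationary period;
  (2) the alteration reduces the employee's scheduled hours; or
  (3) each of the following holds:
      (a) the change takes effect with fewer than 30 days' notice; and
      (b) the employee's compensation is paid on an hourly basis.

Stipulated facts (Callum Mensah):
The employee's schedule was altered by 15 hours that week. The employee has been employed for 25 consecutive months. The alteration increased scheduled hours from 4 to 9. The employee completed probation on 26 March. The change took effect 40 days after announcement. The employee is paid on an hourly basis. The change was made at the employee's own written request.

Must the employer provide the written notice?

(a) tenure ≥ 12 mo. — holds.
(b) schedule shift > 12h — met.
(i) not employee-requested — not satisfied.
(ii) not (past probation) — not met.
So (c) is not satisfied (F OR F).
(1) = T AND T AND F = false.
(2) hours reduced — fails.
(a) < 30 days' notice — fails.
(b) hourly-paid — holds.
(3): F AND T → false.
So Overall is not satisfied (F OR F OR F).

No — not required.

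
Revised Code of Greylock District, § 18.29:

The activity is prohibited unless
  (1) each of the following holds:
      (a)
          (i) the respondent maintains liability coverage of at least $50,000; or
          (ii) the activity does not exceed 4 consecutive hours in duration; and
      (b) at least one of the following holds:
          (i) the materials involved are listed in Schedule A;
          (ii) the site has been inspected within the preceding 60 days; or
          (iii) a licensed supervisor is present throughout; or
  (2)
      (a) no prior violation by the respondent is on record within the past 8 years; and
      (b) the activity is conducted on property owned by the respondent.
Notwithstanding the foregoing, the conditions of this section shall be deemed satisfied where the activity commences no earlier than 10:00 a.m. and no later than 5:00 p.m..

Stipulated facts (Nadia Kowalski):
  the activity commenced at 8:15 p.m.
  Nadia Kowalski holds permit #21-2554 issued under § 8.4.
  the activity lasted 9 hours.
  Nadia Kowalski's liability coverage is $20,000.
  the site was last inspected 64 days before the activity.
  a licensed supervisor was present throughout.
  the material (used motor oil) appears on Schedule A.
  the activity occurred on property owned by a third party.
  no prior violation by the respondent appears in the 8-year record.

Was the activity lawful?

(i) coverage ≥ $50,000 — not satisfied.
(ii) ≤ 4 hrs duration — fails.
(a) = F OR F = false.
(i) Schedule A material — holds.
(ii) site inspected — not met.
(iii) supervisor present — satisfied.
(b): T OR F OR T → true.
(1) = F AND T = false.
(a) no prior violation — satisfied.
(b) own property — not satisfied.
(2) = T AND F = false.
So Overall is not satisfied (F OR F).
Exception (start within hours) — not satisfied.
Result: main false OR exception false → false.

No — unlawful.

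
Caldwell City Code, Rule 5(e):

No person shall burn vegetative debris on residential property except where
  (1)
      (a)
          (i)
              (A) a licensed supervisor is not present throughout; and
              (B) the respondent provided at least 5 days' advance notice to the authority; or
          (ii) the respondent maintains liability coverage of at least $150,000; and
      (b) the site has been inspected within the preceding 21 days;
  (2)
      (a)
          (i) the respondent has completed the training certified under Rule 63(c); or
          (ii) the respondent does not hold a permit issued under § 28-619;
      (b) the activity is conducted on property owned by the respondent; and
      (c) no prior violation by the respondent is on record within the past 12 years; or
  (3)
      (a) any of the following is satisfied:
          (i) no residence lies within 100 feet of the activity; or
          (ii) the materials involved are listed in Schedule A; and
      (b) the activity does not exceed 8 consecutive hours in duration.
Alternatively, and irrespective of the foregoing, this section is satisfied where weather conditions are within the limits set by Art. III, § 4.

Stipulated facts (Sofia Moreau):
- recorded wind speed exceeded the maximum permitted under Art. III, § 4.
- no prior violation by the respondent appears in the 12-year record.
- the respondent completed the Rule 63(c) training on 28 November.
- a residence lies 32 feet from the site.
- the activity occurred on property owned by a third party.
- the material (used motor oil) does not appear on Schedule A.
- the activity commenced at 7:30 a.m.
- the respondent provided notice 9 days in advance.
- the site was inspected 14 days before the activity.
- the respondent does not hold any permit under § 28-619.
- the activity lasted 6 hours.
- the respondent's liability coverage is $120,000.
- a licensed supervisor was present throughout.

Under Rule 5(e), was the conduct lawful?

No — unlawful.

(A) not (supervisor present) — not met.
(B) ≥5 days' notice — met.
(i) = F AND T = false.
(ii) coverage ≥ $150,000 — fails.
(a): F OR F → false.
(b) site inspected — holds.
(1) = F AND T = false.
(i) training certified — holds.
(ii) not (holds permit) — holds.
So (a) is satisfied (T OR T).
(b) own property — not satisfied.
(c) no prior violation — satisfied.
(2): T AND F AND T → false.
(i) no residence in 100 ft — not satisfied.
(ii) Schedule A material — not met.
(a): F OR F → false.
(b) ≤ 8 hrs duration — satisfied.
So (3) is not satisfied (F AND T).
Overall: F OR F OR F → false.
Exception (weather ok) — not satisfied.
Result: main false OR exception false → false.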